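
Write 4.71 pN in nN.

pico = 10⁻¹², nano = 10⁻⁹; factor is 10⁻³.
4.71 × 10⁻³ = 0.00471

0.00471 nN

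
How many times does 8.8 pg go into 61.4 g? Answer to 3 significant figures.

(61.4) / (8.8 × 10^-12) = 6.977 × 10^12

6980000000000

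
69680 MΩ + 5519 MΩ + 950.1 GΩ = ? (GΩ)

In GΩ:
  69680 MΩ = 69680 × 10⁻³ GΩ = 69.68
  5519 MΩ = 5519 × 10⁻³ GΩ = 5.519
  950.1 GΩ → 950.1
Sum: 69.68 + 5.519 + 950.1 = 1025.299

1025.299 GΩ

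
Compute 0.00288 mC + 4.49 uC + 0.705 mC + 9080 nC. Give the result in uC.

In uC:
  0.00288 mC = 0.00288e3 uC = 2.88
  4.49 uC → 4.49
  0.705 mC = 0.705e3 uC = 705
  9080 nC = 9080e-3 uC = 9.08
Sum: 2.88 + 4.49 + 705 + 9.08 = 721.45

721.45 uC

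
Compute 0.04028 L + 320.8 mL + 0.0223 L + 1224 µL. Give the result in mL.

In mL:
  0.04028 L = 0.04028e3 mL = 40.28
  320.8 mL → 320.8
  0.0223 L = 0.0223e3 mL = 22.3
  1224 µL = 1224e-3 mL = 1.224
Sum: 40.28 + 320.8 + 22.3 + 1.224 = 384.604

384.604 mL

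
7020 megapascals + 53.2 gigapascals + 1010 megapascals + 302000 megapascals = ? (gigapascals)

363.23 gigapascals

In gigapascals:
  7020 megapascals = 7020 × 10^-3 gigapascals = 7.02
  53.2 gigapascals → 53.2
  1010 megapascals = 1010 × 10^-3 gigapascals = 1.01
  302000 megapascals = 302000 × 10^-3 gigapascals = 302
Sum: 7.02 + 53.2 + 1.01 + 302 = 363.23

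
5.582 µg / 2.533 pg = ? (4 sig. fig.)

(5.582 × 10⁻⁶) / (2.533 × 10⁻¹²) = 2.2037 × 10⁶

2204000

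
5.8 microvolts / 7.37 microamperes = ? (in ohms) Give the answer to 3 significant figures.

0.787 ohms

(5.8 × 10^-6) / (7.37 × 10^-6) = 0.78697 Ω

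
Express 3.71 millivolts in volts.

milli = 10^-3, (no prefix) = 10^0; factor is 10^-3.
3.71 × 10^-3 = 0.00371

0.00371 volts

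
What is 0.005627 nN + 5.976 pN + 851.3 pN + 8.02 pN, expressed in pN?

In pN:
  0.005627 nN = 0.005627 × 10^3 pN = 5.627
  5.976 pN → 5.976
  851.3 pN → 851.3
  8.02 pN → 8.02
Sum: 5.627 + 5.976 + 851.3 + 8.02 = 870.923

870.923 pN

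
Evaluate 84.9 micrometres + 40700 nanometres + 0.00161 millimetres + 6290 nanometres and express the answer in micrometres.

133.5 micrometres

In micrometres:
  84.9 micrometres → 84.9
  40700 nanometres = 40700e-3 micrometres = 40.7
  0.00161 millimetres = 0.00161e3 micrometres = 1.61
  6290 nanometres = 6290e-3 micrometres = 6.29
Sum: 84.9 + 40.7 + 1.61 + 6.29 = 133.5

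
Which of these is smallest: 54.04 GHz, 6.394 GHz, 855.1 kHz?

855.1 kHz

54.04 GHz = 54040000000 Hz
6.394 GHz = 6394000000 Hz
855.1 kHz = 855100 Hz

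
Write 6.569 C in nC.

6569000000 nC

(no prefix) = 10^0, nano = 10^-9; factor is 10^9.
6.569 × 10^9 = 6569000000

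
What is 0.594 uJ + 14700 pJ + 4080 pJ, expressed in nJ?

612.78 nJ

In nJ:
  0.594 uJ = 0.594 × 10^3 nJ = 594
  14700 pJ = 14700 × 10^-3 nJ = 14.7
  4080 pJ = 4080 × 10^-3 nJ = 4.08
Sum: 594 + 14.7 + 4.08 = 612.78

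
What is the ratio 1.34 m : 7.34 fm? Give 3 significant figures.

(1.34) / (7.34 × 10⁻¹⁵) = 0.1826 × 10¹⁵

183000000000000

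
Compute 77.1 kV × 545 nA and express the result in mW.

77.1e3 × 545e-9 = 42019.5e-6 W

42.0195 mW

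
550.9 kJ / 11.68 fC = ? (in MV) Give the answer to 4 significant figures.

47170000000000 MV

(550.9 × 10^3) / (11.68 × 10^-15) = 47.1661 × 10^18 V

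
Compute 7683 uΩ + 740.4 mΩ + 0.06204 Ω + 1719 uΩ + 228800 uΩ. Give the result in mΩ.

1040.642 mΩ

In mΩ:
  7683 uΩ = 7683e-3 mΩ = 7.683
  740.4 mΩ → 740.4
  0.06204 Ω = 0.06204e3 mΩ = 62.04
  1719 uΩ = 1719e-3 mΩ = 1.719
  228800 uΩ = 228800e-3 mΩ = 228.8
Sum: 7.683 + 740.4 + 62.04 + 1.719 + 228.8 = 1040.642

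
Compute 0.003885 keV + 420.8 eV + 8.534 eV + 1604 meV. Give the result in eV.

434.823 eV

In eV:
  0.003885 keV = 0.003885e3 eV = 3.885
  420.8 eV → 420.8
  8.534 eV → 8.534
  1604 meV = 1604e-3 eV = 1.604
Sum: 3.885 + 420.8 + 8.534 + 1.604 = 434.823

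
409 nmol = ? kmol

0.000000000409 kmol

nano = 10^-9, kilo = 10^3; factor is 10^-12.
409 × 10^-12 = 0.000000000409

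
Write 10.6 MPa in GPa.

0.0106 GPa

mega = 10^6, giga = 10^9; factor is 10^-3.
10.6 × 10^-3 = 0.0106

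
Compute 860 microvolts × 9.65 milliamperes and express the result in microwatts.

860 × 10^-6 × 9.65 × 10^-3 = 8299 × 10^-9 W

8.299 microwatts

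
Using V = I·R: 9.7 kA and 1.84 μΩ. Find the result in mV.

9.7 × 10³ × 1.84 × 10⁻⁶ = 17.848 × 10⁻³ V

17.848 mV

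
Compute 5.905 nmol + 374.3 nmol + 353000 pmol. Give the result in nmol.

In nmol:
  5.905 nmol → 5.905
  374.3 nmol → 374.3
  353000 pmol = 353000e-3 nmol = 353
Sum: 5.905 + 374.3 + 353 = 733.205

733.205 nmol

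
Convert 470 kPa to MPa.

kilo = 1e3, mega = 1e6; factor is 1e-3.
470 × 1e-3 = 0.47

0.47 MPa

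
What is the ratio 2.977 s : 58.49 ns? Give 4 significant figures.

(2.977) / (58.49 × 10⁻⁹) = 0.050898 × 10⁹

50900000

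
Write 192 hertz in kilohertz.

(no prefix) = 10^0, kilo = 10^3; factor is 10^-3.
192 × 10^-3 = 0.192

0.192 kilohertz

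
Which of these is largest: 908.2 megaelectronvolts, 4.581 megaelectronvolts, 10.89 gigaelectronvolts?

908.2 megaelectronvolts = 908200000 electronvolts
4.581 megaelectronvolts = 4581000 electronvolts
10.89 gigaelectronvolts = 10890000000 electronvolts

10.89 gigaelectronvolts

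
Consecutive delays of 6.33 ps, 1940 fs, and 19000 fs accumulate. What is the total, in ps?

27.27 ps

In ps:
  6.33 ps → 6.33
  1940 fs = 1940e-3 ps = 1.94
  19000 fs = 19000e-3 ps = 19
Sum: 6.33 + 1.94 + 19 = 27.27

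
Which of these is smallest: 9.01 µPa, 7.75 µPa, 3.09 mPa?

7.75 µPa

9.01 µPa = 0.00000901 Pa
7.75 µPa = 0.00000775 Pa
3.09 mPa = 0.00309 Pa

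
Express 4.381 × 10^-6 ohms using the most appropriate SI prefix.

= 4.381 × 10^-6 ohms; 10^-6 is micro.

4.381 microohms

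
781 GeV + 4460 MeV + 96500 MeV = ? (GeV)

In GeV:
  781 GeV → 781
  4460 MeV = 4460 × 10⁻³ GeV = 4.46
  96500 MeV = 96500 × 10⁻³ GeV = 96.5
Sum: 781 + 4.46 + 96.5 = 881.96

881.96 GeV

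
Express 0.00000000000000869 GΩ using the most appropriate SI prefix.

8.69 µΩ

= 8.69 × 10⁻⁶ Ω; 10⁻⁶ is micro.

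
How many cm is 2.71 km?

kilo = 1e3, centi = 1e-2; factor is 1e5.
2.71 × 1e5 = 271000

271000 cm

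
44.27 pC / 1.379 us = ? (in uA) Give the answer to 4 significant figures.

32.10 uA

(44.27e-12) / (1.379e-6) = 32.103e-6 A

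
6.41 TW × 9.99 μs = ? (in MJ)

6.41e12 × 9.99e-6 = 64.0359e6 J

64.0359 MJ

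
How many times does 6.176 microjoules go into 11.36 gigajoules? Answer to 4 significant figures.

1839000000000000

(11.36e9) / (6.176e-6) = 1.8394e15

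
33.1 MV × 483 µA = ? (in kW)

15.9873 kW

33.1 × 10^6 × 483 × 10^-6 = 15987.3 W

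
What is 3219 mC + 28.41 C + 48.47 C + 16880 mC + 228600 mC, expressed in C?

325.579 C

In C:
  3219 mC = 3219 × 10^-3 C = 3.219
  28.41 C → 28.41
  48.47 C → 48.47
  16880 mC = 16880 × 10^-3 C = 16.88
  228600 mC = 228600 × 10^-3 C = 228.6
Sum: 3.219 + 28.41 + 48.47 + 16.88 + 228.6 = 325.579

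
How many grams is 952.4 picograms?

pico = 1e-12, (no prefix) = 1e0; factor is 1e-12.
952.4 × 1e-12 = 0.0000000009524

0.0000000009524 grams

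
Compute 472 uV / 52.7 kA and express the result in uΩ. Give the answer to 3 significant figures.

0.00896 uΩ

(472e-6) / (52.7e3) = 8.9564e-9 Ω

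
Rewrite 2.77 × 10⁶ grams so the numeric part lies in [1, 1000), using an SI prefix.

= 2.77 × 10⁶ grams; 10⁶ is mega.

2.77 megagrams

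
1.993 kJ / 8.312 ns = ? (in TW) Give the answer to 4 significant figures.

(1.993e3) / (8.312e-9) = 0.239774e12 W

0.2398 TW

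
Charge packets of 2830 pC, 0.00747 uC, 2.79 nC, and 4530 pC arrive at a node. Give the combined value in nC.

17.62 nC

In nC:
  2830 pC = 2830 × 10^-3 nC = 2.83
  0.00747 uC = 0.00747 × 10^3 nC = 7.47
  2.79 nC → 2.79
  4530 pC = 4530 × 10^-3 nC = 4.53
Sum: 2.83 + 7.47 + 2.79 + 4.53 = 17.62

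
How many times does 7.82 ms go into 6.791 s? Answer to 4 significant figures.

868.4

(6.791) / (7.82 × 10⁻³) = 0.86841 × 10³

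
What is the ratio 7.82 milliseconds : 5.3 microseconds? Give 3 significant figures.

(7.82e-3) / (5.3e-6) = 1.475e3

1480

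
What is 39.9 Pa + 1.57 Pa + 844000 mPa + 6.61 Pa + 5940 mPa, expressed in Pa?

898.02 Pa

In Pa:
  39.9 Pa → 39.9
  1.57 Pa → 1.57
  844000 mPa = 844000 × 10^-3 Pa = 844
  6.61 Pa → 6.61
  5940 mPa = 5940 × 10^-3 Pa = 5.94
Sum: 39.9 + 1.57 + 844 + 6.61 + 5.94 = 898.02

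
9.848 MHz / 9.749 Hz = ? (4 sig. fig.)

(9.848 × 10^6) / (9.749) = 1.0102 × 10^6

1010000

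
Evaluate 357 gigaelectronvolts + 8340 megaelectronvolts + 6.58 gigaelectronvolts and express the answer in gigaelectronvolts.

371.92 gigaelectronvolts

In gigaelectronvolts:
  357 gigaelectronvolts → 357
  8340 megaelectronvolts = 8340e-3 gigaelectronvolts = 8.34
  6.58 gigaelectronvolts → 6.58
Sum: 357 + 8.34 + 6.58 = 371.92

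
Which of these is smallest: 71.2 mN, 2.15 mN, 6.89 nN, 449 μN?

6.89 nN

71.2 mN = 0.0712 N
2.15 mN = 0.00215 N
6.89 nN = 0.00000000689 N
449 μN = 0.000449 N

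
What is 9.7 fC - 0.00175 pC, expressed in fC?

In fC:
  9.7 fC → 9.7
  0.00175 pC = 0.00175 × 10³ fC = 1.75
Difference: 9.7 - 1.75 = 7.95

7.95 fC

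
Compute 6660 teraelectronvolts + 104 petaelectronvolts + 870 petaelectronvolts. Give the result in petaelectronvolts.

In petaelectronvolts:
  6660 teraelectronvolts = 6660 × 10⁻³ petaelectronvolts = 6.66
  104 petaelectronvolts → 104
  870 petaelectronvolts → 870
Sum: 6.66 + 104 + 870 = 980.66

980.66 petaelectronvolts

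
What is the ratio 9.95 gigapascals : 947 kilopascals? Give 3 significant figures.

10500

(9.95 × 10⁹) / (947 × 10³) = 0.01051 × 10⁶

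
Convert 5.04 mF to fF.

milli = 10^-3, femto = 10^-15; factor is 10^12.
5.04 × 10^12 = 5040000000000

5040000000000 fF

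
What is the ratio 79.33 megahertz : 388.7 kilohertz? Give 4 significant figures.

204.1

(79.33 × 10⁶) / (388.7 × 10³) = 0.20409 × 10³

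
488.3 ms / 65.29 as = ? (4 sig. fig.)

7479000000000000

(488.3 × 10^-3) / (65.29 × 10^-18) = 7.4789 × 10^15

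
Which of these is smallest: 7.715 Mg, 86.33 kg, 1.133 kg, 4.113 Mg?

1.133 kg

7.715 Mg = 7715000 g
86.33 kg = 86330 g
1.133 kg = 1133 g
4.113 Mg = 4113000 g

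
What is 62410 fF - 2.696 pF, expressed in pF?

59.714 pF

In pF:
  62410 fF = 62410e-3 pF = 62.41
  2.696 pF → 2.696
Difference: 62.41 - 2.696 = 59.714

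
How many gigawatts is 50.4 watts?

(no prefix) = 1e0, giga = 1e9; factor is 1e-9.
50.4 × 1e-9 = 0.0000000504

0.0000000504 gigawatts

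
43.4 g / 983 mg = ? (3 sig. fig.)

(43.4) / (983 × 10^-3) = 0.04415 × 10^3

44.2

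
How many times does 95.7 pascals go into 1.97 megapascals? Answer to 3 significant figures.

(1.97 × 10^6) / (95.7) = 0.02059 × 10^6

20600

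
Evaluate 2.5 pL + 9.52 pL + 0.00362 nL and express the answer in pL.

In pL:
  2.5 pL → 2.5
  9.52 pL → 9.52
  0.00362 nL = 0.00362e3 pL = 3.62
Sum: 2.5 + 9.52 + 3.62 = 15.64

15.64 pL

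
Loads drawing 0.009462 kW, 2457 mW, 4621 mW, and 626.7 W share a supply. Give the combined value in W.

643.24 W

In W:
  0.009462 kW = 0.009462e3 W = 9.462
  2457 mW = 2457e-3 W = 2.457
  4621 mW = 4621e-3 W = 4.621
  626.7 W → 626.7
Sum: 9.462 + 2.457 + 4.621 + 626.7 = 643.24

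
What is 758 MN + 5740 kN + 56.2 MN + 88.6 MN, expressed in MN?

908.54 MN

In MN:
  758 MN → 758
  5740 kN = 5740 × 10^-3 MN = 5.74
  56.2 MN → 56.2
  88.6 MN → 88.6
Sum: 758 + 5.74 + 56.2 + 88.6 = 908.54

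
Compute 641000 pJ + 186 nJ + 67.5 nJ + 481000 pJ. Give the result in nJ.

In nJ:
  641000 pJ = 641000e-3 nJ = 641
  186 nJ → 186
  67.5 nJ → 67.5
  481000 pJ = 481000e-3 nJ = 481
Sum: 641 + 186 + 67.5 + 481 = 1375.5

1375.5 nJ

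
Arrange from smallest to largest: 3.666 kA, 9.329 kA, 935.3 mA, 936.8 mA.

3.666 kA = 3666 A
9.329 kA = 9329 A
935.3 mA = 0.9353 A
936.8 mA = 0.9368 A

935.3 mA < 936.8 mA < 3.666 kA < 9.329 kA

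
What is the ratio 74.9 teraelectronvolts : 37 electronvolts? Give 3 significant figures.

2020000000000

(74.9 × 10¹²) / (37) = 2.024 × 10¹²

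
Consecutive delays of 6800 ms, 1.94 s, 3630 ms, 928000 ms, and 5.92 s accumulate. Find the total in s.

In s:
  6800 ms = 6800 × 10^-3 s = 6.8
  1.94 s → 1.94
  3630 ms = 3630 × 10^-3 s = 3.63
  928000 ms = 928000 × 10^-3 s = 928
  5.92 s → 5.92
Sum: 6.8 + 1.94 + 3.63 + 928 + 5.92 = 946.29

946.29 s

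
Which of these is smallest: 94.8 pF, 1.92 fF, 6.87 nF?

1.92 fF

94.8 pF = 0.0000000000948 F
1.92 fF = 0.00000000000000192 F
6.87 nF = 0.00000000687 F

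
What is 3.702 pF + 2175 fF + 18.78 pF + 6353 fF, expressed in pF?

31.01 pF

In pF:
  3.702 pF → 3.702
  2175 fF = 2175 × 10^-3 pF = 2.175
  18.78 pF → 18.78
  6353 fF = 6353 × 10^-3 pF = 6.353
Sum: 3.702 + 2.175 + 18.78 + 6.353 = 31.01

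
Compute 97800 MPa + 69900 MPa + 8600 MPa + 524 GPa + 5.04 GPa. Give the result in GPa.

In GPa:
  97800 MPa = 97800 × 10^-3 GPa = 97.8
  69900 MPa = 69900 × 10^-3 GPa = 69.9
  8600 MPa = 8600 × 10^-3 GPa = 8.6
  524 GPa → 524
  5.04 GPa → 5.04
Sum: 97.8 + 69.9 + 8.6 + 524 + 5.04 = 705.34

705.34 GPa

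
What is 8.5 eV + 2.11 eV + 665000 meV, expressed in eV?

In eV:
  8.5 eV → 8.5
  2.11 eV → 2.11
  665000 meV = 665000e-3 eV = 665
Sum: 8.5 + 2.11 + 665 = 675.61

675.61 eV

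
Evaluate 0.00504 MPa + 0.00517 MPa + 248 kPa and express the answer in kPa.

258.21 kPa

In kPa:
  0.00504 MPa = 0.00504 × 10³ kPa = 5.04
  0.00517 MPa = 0.00517 × 10³ kPa = 5.17
  248 kPa → 248
Sum: 5.04 + 5.17 + 248 = 258.21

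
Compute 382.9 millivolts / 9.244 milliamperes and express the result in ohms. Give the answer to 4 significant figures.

(382.9 × 10⁻³) / (9.244 × 10⁻³) = 41.4215 Ω

41.42 ohms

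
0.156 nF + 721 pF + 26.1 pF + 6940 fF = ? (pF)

910.04 pF

In pF:
  0.156 nF = 0.156 × 10^3 pF = 156
  721 pF → 721
  26.1 pF → 26.1
  6940 fF = 6940 × 10^-3 pF = 6.94
Sum: 156 + 721 + 26.1 + 6.94 = 910.04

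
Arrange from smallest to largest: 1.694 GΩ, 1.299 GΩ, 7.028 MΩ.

7.028 MΩ < 1.299 GΩ < 1.694 GΩ

1.694 GΩ = 1694000000 Ω
1.299 GΩ = 1299000000 Ω
7.028 MΩ = 7028000 Ω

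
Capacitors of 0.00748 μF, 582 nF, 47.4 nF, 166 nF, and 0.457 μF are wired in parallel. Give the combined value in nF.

In nF:
  0.00748 μF = 0.00748e3 nF = 7.48
  582 nF → 582
  47.4 nF → 47.4
  166 nF → 166
  0.457 μF = 0.457e3 nF = 457
Sum: 7.48 + 582 + 47.4 + 166 + 457 = 1259.88

1259.88 nF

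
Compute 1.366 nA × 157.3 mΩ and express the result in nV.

0.2148718 nV

1.366e-9 × 157.3e-3 = 214.8718e-12 V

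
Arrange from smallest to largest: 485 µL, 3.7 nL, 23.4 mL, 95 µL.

3.7 nL < 95 µL < 485 µL < 23.4 mL

485 µL = 0.000485 L
3.7 nL = 0.0000000037 L
23.4 mL = 0.0234 L
95 µL = 0.000095 L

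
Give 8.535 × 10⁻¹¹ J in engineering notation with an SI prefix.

= 85.35 × 10⁻¹² J; 10⁻¹² is pico.

85.35 pJ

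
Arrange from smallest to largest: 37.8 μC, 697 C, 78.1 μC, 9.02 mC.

37.8 μC = 0.0000378 C
697 C = 697 C
78.1 μC = 0.0000781 C
9.02 mC = 0.00902 C

37.8 μC < 78.1 μC < 9.02 mC < 697 C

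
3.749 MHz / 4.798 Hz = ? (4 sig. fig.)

781400

(3.749 × 10⁶) / (4.798) = 0.78137 × 10⁶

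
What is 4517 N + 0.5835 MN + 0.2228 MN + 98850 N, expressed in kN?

909.667 kN

In kN:
  4517 N = 4517 × 10^-3 kN = 4.517
  0.5835 MN = 0.5835 × 10^3 kN = 583.5
  0.2228 MN = 0.2228 × 10^3 kN = 222.8
  98850 N = 98850 × 10^-3 kN = 98.85
Sum: 4.517 + 583.5 + 222.8 + 98.85 = 909.667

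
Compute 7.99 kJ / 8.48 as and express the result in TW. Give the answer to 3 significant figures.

(7.99e3) / (8.48e-18) = 0.94222e21 W

942000000 TW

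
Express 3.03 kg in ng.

kilo = 10^3, nano = 10^-9; factor is 10^12.
3.03 × 10^12 = 3030000000000

3030000000000 ng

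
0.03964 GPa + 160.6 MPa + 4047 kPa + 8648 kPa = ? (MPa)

212.935 MPa

In MPa:
  0.03964 GPa = 0.03964 × 10³ MPa = 39.64
  160.6 MPa → 160.6
  4047 kPa = 4047 × 10⁻³ MPa = 4.047
  8648 kPa = 8648 × 10⁻³ MPa = 8.648
Sum: 39.64 + 160.6 + 4.047 + 8.648 = 212.935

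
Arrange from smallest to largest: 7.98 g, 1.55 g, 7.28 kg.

1.55 g < 7.98 g < 7.28 kg

7.98 g = 7.98 g
1.55 g = 1.55 g
7.28 kg = 7280 g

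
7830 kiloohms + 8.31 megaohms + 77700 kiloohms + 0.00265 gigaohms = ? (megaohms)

96.49 megaohms

In megaohms:
  7830 kiloohms = 7830e-3 megaohms = 7.83
  8.31 megaohms → 8.31
  77700 kiloohms = 77700e-3 megaohms = 77.7
  0.00265 gigaohms = 0.00265e3 megaohms = 2.65
Sum: 7.83 + 8.31 + 77.7 + 2.65 = 96.49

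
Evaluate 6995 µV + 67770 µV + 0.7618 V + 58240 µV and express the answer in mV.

894.805 mV

In mV:
  6995 µV = 6995 × 10⁻³ mV = 6.995
  67770 µV = 67770 × 10⁻³ mV = 67.77
  0.7618 V = 0.7618 × 10³ mV = 761.8
  58240 µV = 58240 × 10⁻³ mV = 58.24
Sum: 6.995 + 67.77 + 761.8 + 58.24 = 894.805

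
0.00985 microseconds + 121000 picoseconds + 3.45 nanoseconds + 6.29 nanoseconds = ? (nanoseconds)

In nanoseconds:
  0.00985 microseconds = 0.00985 × 10³ nanoseconds = 9.85
  121000 picoseconds = 121000 × 10⁻³ nanoseconds = 121
  3.45 nanoseconds → 3.45
  6.29 nanoseconds → 6.29
Sum: 9.85 + 121 + 3.45 + 6.29 = 140.59

140.59 nanoseconds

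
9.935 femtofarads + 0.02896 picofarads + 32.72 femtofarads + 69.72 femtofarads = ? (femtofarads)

141.335 femtofarads

In femtofarads:
  9.935 femtofarads → 9.935
  0.02896 picofarads = 0.02896e3 femtofarads = 28.96
  32.72 femtofarads → 32.72
  69.72 femtofarads → 69.72
Sum: 9.935 + 28.96 + 32.72 + 69.72 = 141.335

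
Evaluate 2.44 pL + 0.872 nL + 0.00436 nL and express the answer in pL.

In pL:
  2.44 pL → 2.44
  0.872 nL = 0.872e3 pL = 872
  0.00436 nL = 0.00436e3 pL = 4.36
Sum: 2.44 + 872 + 4.36 = 878.8

878.8 pL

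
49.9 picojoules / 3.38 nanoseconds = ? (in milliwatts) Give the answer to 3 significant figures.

14.8 milliwatts

(49.9e-12) / (3.38e-9) = 14.763e-3 W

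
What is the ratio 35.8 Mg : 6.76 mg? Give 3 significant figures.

(35.8 × 10^6) / (6.76 × 10^-3) = 5.296 × 10^9

5300000000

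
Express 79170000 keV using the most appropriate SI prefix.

= 79.17 × 10⁹ eV; 10⁹ is giga.

79.17 GeV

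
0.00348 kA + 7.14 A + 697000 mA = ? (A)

707.62 A

In A:
  0.00348 kA = 0.00348e3 A = 3.48
  7.14 A → 7.14
  697000 mA = 697000e-3 A = 697
Sum: 3.48 + 7.14 + 697 = 707.62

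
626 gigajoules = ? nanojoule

626000000000000000000 nanojoules

giga = 10^9, nano = 10^-9; factor is 10^18.
626 × 10^18 = 626000000000000000000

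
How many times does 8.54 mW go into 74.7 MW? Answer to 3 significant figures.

8750000000

(74.7 × 10⁶) / (8.54 × 10⁻³) = 8.747 × 10⁹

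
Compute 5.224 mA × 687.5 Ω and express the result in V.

3.5915 V

5.224 × 10^-3 × 687.5 = 3591.5 × 10^-3 V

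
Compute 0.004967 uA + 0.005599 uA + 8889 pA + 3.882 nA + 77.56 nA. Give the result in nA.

100.897 nA

In nA:
  0.004967 uA = 0.004967 × 10^3 nA = 4.967
  0.005599 uA = 0.005599 × 10^3 nA = 5.599
  8889 pA = 8889 × 10^-3 nA = 8.889
  3.882 nA → 3.882
  77.56 nA → 77.56
Sum: 4.967 + 5.599 + 8.889 + 3.882 + 77.56 = 100.897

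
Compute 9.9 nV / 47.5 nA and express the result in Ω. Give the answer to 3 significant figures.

(9.9e-9) / (47.5e-9) = 0.20842 Ω

0.208 Ω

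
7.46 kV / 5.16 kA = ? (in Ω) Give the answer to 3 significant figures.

(7.46e3) / (5.16e3) = 1.4457 Ω

1.45 Ω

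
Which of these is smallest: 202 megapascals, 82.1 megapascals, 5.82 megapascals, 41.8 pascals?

202 megapascals = 202000000 pascals
82.1 megapascals = 82100000 pascals
5.82 megapascals = 5820000 pascals
41.8 pascals = 41.8 pascals

41.8 pascals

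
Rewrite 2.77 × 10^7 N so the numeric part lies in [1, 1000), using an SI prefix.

27.7 MN

= 27.7 × 10^6 N; 10^6 is mega.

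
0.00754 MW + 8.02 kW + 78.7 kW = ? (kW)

In kW:
  0.00754 MW = 0.00754 × 10³ kW = 7.54
  8.02 kW → 8.02
  78.7 kW → 78.7
Sum: 7.54 + 8.02 + 78.7 = 94.26

94.26 kW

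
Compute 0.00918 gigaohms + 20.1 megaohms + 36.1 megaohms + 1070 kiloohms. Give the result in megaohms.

In megaohms:
  0.00918 gigaohms = 0.00918e3 megaohms = 9.18
  20.1 megaohms → 20.1
  36.1 megaohms → 36.1
  1070 kiloohms = 1070e-3 megaohms = 1.07
Sum: 9.18 + 20.1 + 36.1 + 1.07 = 66.45

66.45 megaohms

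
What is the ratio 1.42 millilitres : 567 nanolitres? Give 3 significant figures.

(1.42 × 10^-3) / (567 × 10^-9) = 0.002504 × 10^6

2500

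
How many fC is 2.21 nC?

nano = 10⁻⁹, femto = 10⁻¹⁵; factor is 10⁶.
2.21 × 10⁶ = 2210000

2210000 fC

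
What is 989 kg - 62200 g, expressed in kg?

926.8 kg

In kg:
  989 kg → 989
  62200 g = 62200 × 10⁻³ kg = 62.2
Difference: 989 - 62.2 = 926.8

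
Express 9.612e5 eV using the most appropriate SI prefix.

= 961.2e3 eV; 1e3 is kilo.

961.2 keV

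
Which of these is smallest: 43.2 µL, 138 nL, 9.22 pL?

43.2 µL = 0.0000432 L
138 nL = 0.000000138 L
9.22 pL = 0.00000000000922 L

9.22 pL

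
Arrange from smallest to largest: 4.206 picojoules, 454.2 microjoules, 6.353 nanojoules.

4.206 picojoules < 6.353 nanojoules < 454.2 microjoules

4.206 picojoules = 0.000000000004206 joules
454.2 microjoules = 0.0004542 joules
6.353 nanojoules = 0.000000006353 joules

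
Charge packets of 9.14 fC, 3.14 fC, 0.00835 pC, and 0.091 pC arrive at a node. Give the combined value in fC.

111.63 fC

In fC:
  9.14 fC → 9.14
  3.14 fC → 3.14
  0.00835 pC = 0.00835e3 fC = 8.35
  0.091 pC = 0.091e3 fC = 91
Sum: 9.14 + 3.14 + 8.35 + 91 = 111.63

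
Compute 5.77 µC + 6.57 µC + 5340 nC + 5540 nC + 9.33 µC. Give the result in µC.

32.55 µC

In µC:
  5.77 µC → 5.77
  6.57 µC → 6.57
  5340 nC = 5340 × 10⁻³ µC = 5.34
  5540 nC = 5540 × 10⁻³ µC = 5.54
  9.33 µC → 9.33
Sum: 5.77 + 6.57 + 5.34 + 5.54 + 9.33 = 32.55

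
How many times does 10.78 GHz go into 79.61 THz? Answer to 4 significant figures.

(79.61e12) / (10.78e9) = 7.385e3

7385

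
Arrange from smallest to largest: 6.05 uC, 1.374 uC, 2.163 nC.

6.05 uC = 0.00000605 C
1.374 uC = 0.000001374 C
2.163 nC = 0.000000002163 C

2.163 nC < 1.374 uC < 6.05 uC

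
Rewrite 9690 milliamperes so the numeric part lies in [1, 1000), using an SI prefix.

9.69 amperes

= 9.69 amperes; mantissa already in [1, 1000).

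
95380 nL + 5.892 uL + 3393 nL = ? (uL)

In uL:
  95380 nL = 95380 × 10⁻³ uL = 95.38
  5.892 uL → 5.892
  3393 nL = 3393 × 10⁻³ uL = 3.393
Sum: 95.38 + 5.892 + 3.393 = 104.665

104.665 uL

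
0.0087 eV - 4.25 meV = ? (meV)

In meV:
  0.0087 eV = 0.0087e3 meV = 8.7
  4.25 meV → 4.25
Difference: 8.7 - 4.25 = 4.45

4.45 meV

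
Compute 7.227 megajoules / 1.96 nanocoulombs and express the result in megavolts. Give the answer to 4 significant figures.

(7.227 × 10^6) / (1.96 × 10^-9) = 3.68724 × 10^15 V

3687000000 megavolts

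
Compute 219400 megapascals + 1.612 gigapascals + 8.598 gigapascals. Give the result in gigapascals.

In gigapascals:
  219400 megapascals = 219400 × 10⁻³ gigapascals = 219.4
  1.612 gigapascals → 1.612
  8.598 gigapascals → 8.598
Sum: 219.4 + 1.612 + 8.598 = 229.61

229.61 gigapascals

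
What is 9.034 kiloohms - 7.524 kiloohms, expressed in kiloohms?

In kiloohms:
  9.034 kiloohms → 9.034
  7.524 kiloohms → 7.524
Difference: 9.034 - 7.524 = 1.51

1.51 kiloohms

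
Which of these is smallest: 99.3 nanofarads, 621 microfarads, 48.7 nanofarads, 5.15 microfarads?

99.3 nanofarads = 0.0000000993 farads
621 microfarads = 0.000621 farads
48.7 nanofarads = 0.0000000487 farads
5.15 microfarads = 0.00000515 farads

48.7 nanofarads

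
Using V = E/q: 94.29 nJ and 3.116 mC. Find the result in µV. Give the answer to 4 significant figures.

30.26 µV

(94.29e-9) / (3.116e-3) = 30.2599e-6 V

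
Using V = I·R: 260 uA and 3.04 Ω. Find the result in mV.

260e-6 × 3.04 = 790.4e-6 V

0.7904 mV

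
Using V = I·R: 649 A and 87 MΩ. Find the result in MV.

649 × 87 × 10⁶ = 56463 × 10⁶ V

56463 MV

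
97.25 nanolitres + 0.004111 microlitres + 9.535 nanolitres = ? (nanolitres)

110.896 nanolitres

In nanolitres:
  97.25 nanolitres → 97.25
  0.004111 microlitres = 0.004111 × 10³ nanolitres = 4.111
  9.535 nanolitres → 9.535
Sum: 97.25 + 4.111 + 9.535 = 110.896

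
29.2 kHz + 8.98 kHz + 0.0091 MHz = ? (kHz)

47.28 kHz

In kHz:
  29.2 kHz → 29.2
  8.98 kHz → 8.98
  0.0091 MHz = 0.0091 × 10^3 kHz = 9.1
Sum: 29.2 + 8.98 + 9.1 = 47.28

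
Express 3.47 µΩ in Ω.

0.00000347 Ω

micro = 10⁻⁶, (no prefix) = 10⁰; factor is 10⁻⁶.
3.47 × 10⁻⁶ = 0.00000347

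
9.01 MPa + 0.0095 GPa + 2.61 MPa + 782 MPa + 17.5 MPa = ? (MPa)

In MPa:
  9.01 MPa → 9.01
  0.0095 GPa = 0.0095 × 10^3 MPa = 9.5
  2.61 MPa → 2.61
  782 MPa → 782
  17.5 MPa → 17.5
Sum: 9.01 + 9.5 + 2.61 + 782 + 17.5 = 820.62

820.62 MPa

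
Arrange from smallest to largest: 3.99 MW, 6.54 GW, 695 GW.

3.99 MW = 3990000 W
6.54 GW = 6540000000 W
695 GW = 695000000000 W

3.99 MW < 6.54 GW < 695 GW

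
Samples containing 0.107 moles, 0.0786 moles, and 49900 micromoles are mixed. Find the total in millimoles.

235.5 millimoles

In millimoles:
  0.107 moles = 0.107 × 10³ millimoles = 107
  0.0786 moles = 0.0786 × 10³ millimoles = 78.6
  49900 micromoles = 49900 × 10⁻³ millimoles = 49.9
Sum: 107 + 78.6 + 49.9 = 235.5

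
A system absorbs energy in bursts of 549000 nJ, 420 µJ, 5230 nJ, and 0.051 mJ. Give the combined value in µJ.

In µJ:
  549000 nJ = 549000 × 10⁻³ µJ = 549
  420 µJ → 420
  5230 nJ = 5230 × 10⁻³ µJ = 5.23
  0.051 mJ = 0.051 × 10³ µJ = 51
Sum: 549 + 420 + 5.23 + 51 = 1025.23

1025.23 µJ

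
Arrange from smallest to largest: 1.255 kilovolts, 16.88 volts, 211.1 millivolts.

1.255 kilovolts = 1255 volts
16.88 volts = 16.88 volts
211.1 millivolts = 0.2111 volts

211.1 millivolts < 16.88 volts < 1.255 kilovolts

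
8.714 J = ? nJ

8714000000 nJ

(no prefix) = 10^0, nano = 10^-9; factor is 10^9.
8.714 × 10^9 = 8714000000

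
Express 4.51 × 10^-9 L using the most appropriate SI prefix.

= 4.51 × 10^-9 L; 10^-9 is nano.

4.51 nL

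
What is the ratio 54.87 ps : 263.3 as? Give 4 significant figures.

208400

(54.87e-12) / (263.3e-18) = 0.20839e6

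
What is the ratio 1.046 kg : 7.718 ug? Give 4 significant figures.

(1.046 × 10³) / (7.718 × 10⁻⁶) = 0.13553 × 10⁹

135500000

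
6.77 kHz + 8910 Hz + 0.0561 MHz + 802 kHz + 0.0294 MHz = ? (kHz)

903.18 kHz

In kHz:
  6.77 kHz → 6.77
  8910 Hz = 8910 × 10^-3 kHz = 8.91
  0.0561 MHz = 0.0561 × 10^3 kHz = 56.1
  802 kHz → 802
  0.0294 MHz = 0.0294 × 10^3 kHz = 29.4
Sum: 6.77 + 8.91 + 56.1 + 802 + 29.4 = 903.18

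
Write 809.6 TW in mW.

tera = 10¹², milli = 10⁻³; factor is 10¹⁵.
809.6 × 10¹⁵ = 809600000000000000

809600000000000000 mW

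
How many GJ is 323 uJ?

micro = 10⁻⁶, giga = 10⁹; factor is 10⁻¹⁵.
323 × 10⁻¹⁵ = 0.000000000000323

0.000000000000323 GJ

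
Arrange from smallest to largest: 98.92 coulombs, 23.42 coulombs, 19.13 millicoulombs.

98.92 coulombs = 98.92 coulombs
23.42 coulombs = 23.42 coulombs
19.13 millicoulombs = 0.01913 coulombs

19.13 millicoulombs < 23.42 coulombs < 98.92 coulombs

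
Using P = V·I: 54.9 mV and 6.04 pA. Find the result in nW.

0.000331596 nW

54.9 × 10^-3 × 6.04 × 10^-12 = 331.596 × 10^-15 W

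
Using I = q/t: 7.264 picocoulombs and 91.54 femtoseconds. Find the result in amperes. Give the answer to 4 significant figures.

(7.264 × 10⁻¹²) / (91.54 × 10⁻¹⁵) = 0.0793533 × 10³ A

79.35 amperes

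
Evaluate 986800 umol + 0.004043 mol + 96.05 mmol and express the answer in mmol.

In mmol:
  986800 umol = 986800 × 10⁻³ mmol = 986.8
  0.004043 mol = 0.004043 × 10³ mmol = 4.043
  96.05 mmol → 96.05
Sum: 986.8 + 4.043 + 96.05 = 1086.893

1086.893 mmol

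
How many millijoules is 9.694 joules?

(no prefix) = 1e0, milli = 1e-3; factor is 1e3.
9.694 × 1e3 = 9694

9694 millijoules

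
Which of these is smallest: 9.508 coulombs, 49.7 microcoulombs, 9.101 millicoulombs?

9.508 coulombs = 9.508 coulombs
49.7 microcoulombs = 0.0000497 coulombs
9.101 millicoulombs = 0.009101 coulombs

49.7 microcoulombs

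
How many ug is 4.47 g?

4470000 ug

(no prefix) = 10^0, micro = 10^-6; factor is 10^6.
4.47 × 10^6 = 4470000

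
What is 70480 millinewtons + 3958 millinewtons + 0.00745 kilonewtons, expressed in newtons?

In newtons:
  70480 millinewtons = 70480 × 10^-3 newtons = 70.48
  3958 millinewtons = 3958 × 10^-3 newtons = 3.958
  0.00745 kilonewtons = 0.00745 × 10^3 newtons = 7.45
Sum: 70.48 + 3.958 + 7.45 = 81.888

81.888 newtons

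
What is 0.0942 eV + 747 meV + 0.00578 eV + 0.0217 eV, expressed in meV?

868.68 meV

In meV:
  0.0942 eV = 0.0942 × 10^3 meV = 94.2
  747 meV → 747
  0.00578 eV = 0.00578 × 10^3 meV = 5.78
  0.0217 eV = 0.0217 × 10^3 meV = 21.7
Sum: 94.2 + 747 + 5.78 + 21.7 = 868.68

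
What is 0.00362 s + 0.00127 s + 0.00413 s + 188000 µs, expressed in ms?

In ms:
  0.00362 s = 0.00362 × 10^3 ms = 3.62
  0.00127 s = 0.00127 × 10^3 ms = 1.27
  0.00413 s = 0.00413 × 10^3 ms = 4.13
  188000 µs = 188000 × 10^-3 ms = 188
Sum: 3.62 + 1.27 + 4.13 + 188 = 197.02

197.02 ms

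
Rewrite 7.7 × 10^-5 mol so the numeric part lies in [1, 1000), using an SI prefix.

= 77 × 10^-6 mol; 10^-6 is micro.

77 μmol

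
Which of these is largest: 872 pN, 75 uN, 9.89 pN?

75 uN

872 pN = 0.000000000872 N
75 uN = 0.000075 N
9.89 pN = 0.00000000000989 N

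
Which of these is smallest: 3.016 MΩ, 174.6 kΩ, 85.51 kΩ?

85.51 kΩ

3.016 MΩ = 3016000 Ω
174.6 kΩ = 174600 Ω
85.51 kΩ = 85510 Ω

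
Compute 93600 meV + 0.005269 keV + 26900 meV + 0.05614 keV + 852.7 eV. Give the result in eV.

In eV:
  93600 meV = 93600 × 10^-3 eV = 93.6
  0.005269 keV = 0.005269 × 10^3 eV = 5.269
  26900 meV = 26900 × 10^-3 eV = 26.9
  0.05614 keV = 0.05614 × 10^3 eV = 56.14
  852.7 eV → 852.7
Sum: 93.6 + 5.269 + 26.9 + 56.14 + 852.7 = 1034.609

1034.609 eV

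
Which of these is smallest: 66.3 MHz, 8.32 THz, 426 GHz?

66.3 MHz

66.3 MHz = 66300000 Hz
8.32 THz = 8320000000000 Hz
426 GHz = 426000000000 Hz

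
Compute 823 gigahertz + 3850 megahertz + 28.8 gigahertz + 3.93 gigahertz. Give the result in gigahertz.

In gigahertz:
  823 gigahertz → 823
  3850 megahertz = 3850 × 10^-3 gigahertz = 3.85
  28.8 gigahertz → 28.8
  3.93 gigahertz → 3.93
Sum: 823 + 3.85 + 28.8 + 3.93 = 859.58

859.58 gigahertz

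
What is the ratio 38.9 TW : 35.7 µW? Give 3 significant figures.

(38.9 × 10¹²) / (35.7 × 10⁻⁶) = 1.09 × 10¹⁸

1090000000000000000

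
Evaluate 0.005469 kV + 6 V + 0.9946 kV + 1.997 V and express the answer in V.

1008.066 V

In V:
  0.005469 kV = 0.005469e3 V = 5.469
  6 V → 6
  0.9946 kV = 0.9946e3 V = 994.6
  1.997 V → 1.997
Sum: 5.469 + 6 + 994.6 + 1.997 = 1008.066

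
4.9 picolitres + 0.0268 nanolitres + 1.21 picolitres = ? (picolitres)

In picolitres:
  4.9 picolitres → 4.9
  0.0268 nanolitres = 0.0268 × 10^3 picolitres = 26.8
  1.21 picolitres → 1.21
Sum: 4.9 + 26.8 + 1.21 = 32.91

32.91 picolitres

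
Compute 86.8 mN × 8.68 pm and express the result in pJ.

86.8e-3 × 8.68e-12 = 753.424e-15 J

0.753424 pJ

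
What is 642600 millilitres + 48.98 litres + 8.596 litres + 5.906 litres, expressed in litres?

706.082 litres

In litres:
  642600 millilitres = 642600 × 10^-3 litres = 642.6
  48.98 litres → 48.98
  8.596 litres → 8.596
  5.906 litres → 5.906
Sum: 642.6 + 48.98 + 8.596 + 5.906 = 706.082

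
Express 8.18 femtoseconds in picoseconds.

femto = 1e-15, pico = 1e-12; factor is 1e-3.
8.18 × 1e-3 = 0.00818

0.00818 picoseconds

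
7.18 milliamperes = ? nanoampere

7180000 nanoamperes

milli = 10^-3, nano = 10^-9; factor is 10^6.
7.18 × 10^6 = 7180000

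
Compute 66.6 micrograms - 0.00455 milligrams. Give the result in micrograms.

In micrograms:
  66.6 micrograms → 66.6
  0.00455 milligrams = 0.00455 × 10^3 micrograms = 4.55
Difference: 66.6 - 4.55 = 62.05

62.05 micrograms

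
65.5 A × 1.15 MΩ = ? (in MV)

65.5 × 1.15 × 10⁶ = 75.325 × 10⁶ V

75.325 MV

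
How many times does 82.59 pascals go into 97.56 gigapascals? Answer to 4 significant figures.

1181000000

(97.56e9) / (82.59) = 1.1813e9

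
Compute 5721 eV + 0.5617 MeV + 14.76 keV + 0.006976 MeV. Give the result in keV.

In keV:
  5721 eV = 5721 × 10^-3 keV = 5.721
  0.5617 MeV = 0.5617 × 10^3 keV = 561.7
  14.76 keV → 14.76
  0.006976 MeV = 0.006976 × 10^3 keV = 6.976
Sum: 5.721 + 561.7 + 14.76 + 6.976 = 589.157

589.157 keV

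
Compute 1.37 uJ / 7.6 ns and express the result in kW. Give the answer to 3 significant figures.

0.180 kW

(1.37 × 10⁻⁶) / (7.6 × 10⁻⁹) = 0.18026 × 10³ W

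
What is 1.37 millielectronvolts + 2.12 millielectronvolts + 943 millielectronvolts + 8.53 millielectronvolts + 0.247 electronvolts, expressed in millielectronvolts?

In millielectronvolts:
  1.37 millielectronvolts → 1.37
  2.12 millielectronvolts → 2.12
  943 millielectronvolts → 943
  8.53 millielectronvolts → 8.53
  0.247 electronvolts = 0.247 × 10^3 millielectronvolts = 247
Sum: 1.37 + 2.12 + 943 + 8.53 + 247 = 1202.02

1202.02 millielectronvolts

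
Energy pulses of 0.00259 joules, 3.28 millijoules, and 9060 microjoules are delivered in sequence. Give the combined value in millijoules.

In millijoules:
  0.00259 joules = 0.00259 × 10^3 millijoules = 2.59
  3.28 millijoules → 3.28
  9060 microjoules = 9060 × 10^-3 millijoules = 9.06
Sum: 2.59 + 3.28 + 9.06 = 14.93

14.93 millijoules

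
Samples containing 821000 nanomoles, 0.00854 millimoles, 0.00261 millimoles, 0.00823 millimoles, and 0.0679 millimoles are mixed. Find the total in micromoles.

908.28 micromoles

In micromoles:
  821000 nanomoles = 821000e-3 micromoles = 821
  0.00854 millimoles = 0.00854e3 micromoles = 8.54
  0.00261 millimoles = 0.00261e3 micromoles = 2.61
  0.00823 millimoles = 0.00823e3 micromoles = 8.23
  0.0679 millimoles = 0.0679e3 micromoles = 67.9
Sum: 821 + 8.54 + 2.61 + 8.23 + 67.9 = 908.28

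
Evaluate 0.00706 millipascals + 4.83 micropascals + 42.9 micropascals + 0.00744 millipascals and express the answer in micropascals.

In micropascals:
  0.00706 millipascals = 0.00706e3 micropascals = 7.06
  4.83 micropascals → 4.83
  42.9 micropascals → 42.9
  0.00744 millipascals = 0.00744e3 micropascals = 7.44
Sum: 7.06 + 4.83 + 42.9 + 7.44 = 62.23

62.23 micropascals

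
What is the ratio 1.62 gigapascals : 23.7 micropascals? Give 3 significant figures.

68400000000000

(1.62e9) / (23.7e-6) = 0.06835e15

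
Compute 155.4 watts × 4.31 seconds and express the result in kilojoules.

155.4 × 4.31 = 669.774 J

0.669774 kilojoules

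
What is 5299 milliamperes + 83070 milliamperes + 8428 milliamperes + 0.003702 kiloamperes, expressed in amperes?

In amperes:
  5299 milliamperes = 5299 × 10^-3 amperes = 5.299
  83070 milliamperes = 83070 × 10^-3 amperes = 83.07
  8428 milliamperes = 8428 × 10^-3 amperes = 8.428
  0.003702 kiloamperes = 0.003702 × 10^3 amperes = 3.702
Sum: 5.299 + 83.07 + 8.428 + 3.702 = 100.499

100.499 amperes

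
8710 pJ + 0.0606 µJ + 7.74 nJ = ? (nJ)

77.05 nJ

In nJ:
  8710 pJ = 8710 × 10^-3 nJ = 8.71
  0.0606 µJ = 0.0606 × 10^3 nJ = 60.6
  7.74 nJ → 7.74
Sum: 8.71 + 60.6 + 7.74 = 77.05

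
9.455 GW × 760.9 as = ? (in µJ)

9.455 × 10⁹ × 760.9 × 10⁻¹⁸ = 7194.3095 × 10⁻⁹ J

7.1943095 µJ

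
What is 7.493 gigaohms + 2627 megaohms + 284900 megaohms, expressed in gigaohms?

295.02 gigaohms

In gigaohms:
  7.493 gigaohms → 7.493
  2627 megaohms = 2627 × 10⁻³ gigaohms = 2.627
  284900 megaohms = 284900 × 10⁻³ gigaohms = 284.9
Sum: 7.493 + 2.627 + 284.9 = 295.02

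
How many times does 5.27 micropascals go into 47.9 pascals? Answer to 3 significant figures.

(47.9) / (5.27 × 10^-6) = 9.089 × 10^6

9090000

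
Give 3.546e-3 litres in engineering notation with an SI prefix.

3.546 millilitres

= 3.546e-3 litres; 1e-3 is milli.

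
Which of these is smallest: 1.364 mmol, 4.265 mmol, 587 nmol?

587 nmol

1.364 mmol = 0.001364 mol
4.265 mmol = 0.004265 mol
587 nmol = 0.000000587 mol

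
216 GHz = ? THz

0.216 THz

giga = 1e9, tera = 1e12; factor is 1e-3.
216 × 1e-3 = 0.216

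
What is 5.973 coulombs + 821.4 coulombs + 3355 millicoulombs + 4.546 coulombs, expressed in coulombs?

In coulombs:
  5.973 coulombs → 5.973
  821.4 coulombs → 821.4
  3355 millicoulombs = 3355e-3 coulombs = 3.355
  4.546 coulombs → 4.546
Sum: 5.973 + 821.4 + 3.355 + 4.546 = 835.274

835.274 coulombs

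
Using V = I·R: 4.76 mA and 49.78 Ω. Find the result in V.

0.2369528 V

4.76e-3 × 49.78 = 236.9528e-3 V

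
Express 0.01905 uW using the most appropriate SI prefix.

= 19.05 × 10⁻⁹ W; 10⁻⁹ is nano.

19.05 nW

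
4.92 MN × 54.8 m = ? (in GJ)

0.269616 GJ

4.92e6 × 54.8 = 269.616e6 J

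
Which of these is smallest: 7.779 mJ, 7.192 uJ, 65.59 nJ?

65.59 nJ

7.779 mJ = 0.007779 J
7.192 uJ = 0.000007192 J
65.59 nJ = 0.00000006559 J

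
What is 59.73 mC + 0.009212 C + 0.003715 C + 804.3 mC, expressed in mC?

876.957 mC

In mC:
  59.73 mC → 59.73
  0.009212 C = 0.009212 × 10³ mC = 9.212
  0.003715 C = 0.003715 × 10³ mC = 3.715
  804.3 mC → 804.3
Sum: 59.73 + 9.212 + 3.715 + 804.3 = 876.957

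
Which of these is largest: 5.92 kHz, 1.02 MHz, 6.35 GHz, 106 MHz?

5.92 kHz = 5920 Hz
1.02 MHz = 1020000 Hz
6.35 GHz = 6350000000 Hz
106 MHz = 106000000 Hz

6.35 GHz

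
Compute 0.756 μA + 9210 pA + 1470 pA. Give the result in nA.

766.68 nA

In nA:
  0.756 μA = 0.756 × 10^3 nA = 756
  9210 pA = 9210 × 10^-3 nA = 9.21
  1470 pA = 1470 × 10^-3 nA = 1.47
Sum: 756 + 9.21 + 1.47 = 766.68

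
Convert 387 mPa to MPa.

0.000000387 MPa

milli = 10^-3, mega = 10^6; factor is 10^-9.
387 × 10^-9 = 0.000000387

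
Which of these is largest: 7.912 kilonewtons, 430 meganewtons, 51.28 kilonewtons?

7.912 kilonewtons = 7912 newtons
430 meganewtons = 430000000 newtons
51.28 kilonewtons = 51280 newtons

430 meganewtons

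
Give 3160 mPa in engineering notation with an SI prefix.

3.16 Pa

= 3.16 Pa; mantissa already in [1, 1000).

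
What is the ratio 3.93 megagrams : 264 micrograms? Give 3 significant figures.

(3.93 × 10⁶) / (264 × 10⁻⁶) = 0.01489 × 10¹²

14900000000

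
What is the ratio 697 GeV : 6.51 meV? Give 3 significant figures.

(697 × 10⁹) / (6.51 × 10⁻³) = 107.1 × 10¹²

107000000000000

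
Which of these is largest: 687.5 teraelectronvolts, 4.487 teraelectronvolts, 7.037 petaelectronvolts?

687.5 teraelectronvolts = 687500000000000 electronvolts
4.487 teraelectronvolts = 4487000000000 electronvolts
7.037 petaelectronvolts = 7037000000000000 electronvolts

7.037 petaelectronvolts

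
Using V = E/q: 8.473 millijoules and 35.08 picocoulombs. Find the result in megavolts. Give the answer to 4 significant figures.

241.5 megavolts

(8.473e-3) / (35.08e-12) = 0.241534e9 V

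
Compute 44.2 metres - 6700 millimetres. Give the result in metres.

37.5 metres

In metres:
  44.2 metres → 44.2
  6700 millimetres = 6700 × 10⁻³ metres = 6.7
Difference: 44.2 - 6.7 = 37.5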